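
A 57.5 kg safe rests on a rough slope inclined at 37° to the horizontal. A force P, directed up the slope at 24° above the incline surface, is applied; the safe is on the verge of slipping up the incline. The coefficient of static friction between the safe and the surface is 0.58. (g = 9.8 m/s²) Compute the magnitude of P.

On the verge of sliding up the incline, friction equals μN and acts down the slope.
Perpendicular: N + P sin 24° = W cos 37° = 450 N.
Along incline: P cos 24° = W sin 37° + μN  with W sin 37° = 339.1 N.
Solving the pair for P and N: P = 522.1 N, N = 237.7 N (and f = μN = 137.8 N).

P ≈ 522 N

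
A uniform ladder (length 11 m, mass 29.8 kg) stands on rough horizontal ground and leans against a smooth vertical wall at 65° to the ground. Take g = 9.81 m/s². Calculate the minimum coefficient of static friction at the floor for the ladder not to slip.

ΣF_y = 0: N_floor = 29.8×9.81 = 292.34 N.
Torques about the foot: N_wall · 11 sin 65° = 29.8×9.81×5.5 cos 65° → N_wall = 68.16 N.
ΣF_x = 0: f_floor = N_wall = 68.16 N.
μ_min = f_floor / N_floor = 68.16 / 292.34 = 0.2332.

μ_min ≈ 0.233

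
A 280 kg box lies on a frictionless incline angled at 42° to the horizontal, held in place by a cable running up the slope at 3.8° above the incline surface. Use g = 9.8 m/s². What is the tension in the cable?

T ≈ 1840 N

Take axes along and perpendicular to the incline. Weight components: W sin 42° = 1836 N down-slope, W cos 42° = 2039 N into the surface.
Along incline: T cos 3.8° = W sin 42° → T = 1840 N.
Perpendicular: N = W cos 42° − T sin 3.8° = 1917 N.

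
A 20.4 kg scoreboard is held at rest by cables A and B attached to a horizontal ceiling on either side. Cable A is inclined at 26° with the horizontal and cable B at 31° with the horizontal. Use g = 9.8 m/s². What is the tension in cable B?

T_B ≈ 214 N

Weight W = 20.4 × 9.8 = 199.9 N acts straight down.
Horizontal: T_A cos 26° = T_B cos 31°  →  T_A = 0.9537 T_B.
Vertical: T_A sin 26° + T_B sin 31° = 199.9.
Substituting the horizontal relation into the vertical equation gives 0.9331 T_B = 199.9, so T_B = 214.3 N.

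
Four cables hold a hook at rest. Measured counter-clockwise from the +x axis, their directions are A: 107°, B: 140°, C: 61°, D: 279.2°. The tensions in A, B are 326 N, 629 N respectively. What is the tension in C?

T_C ≈ 736 N

Resolve: ΣF_x = 326 cos 107° + 629 cos 140° + T_C cos 61° + T_D cos 279.2° = 0.
        ΣF_y = 326 sin 107° + 629 sin 140° + T_C sin 61° + T_D sin 279.2° = 0.
The known terms sum to (-577.2, 716.1) N, so 0.4848 T_C + 0.1599 T_D = 577.2 and 0.8746 T_C − 0.9871 T_D = -716.1.
Solving simultaneously: T_C = 736.2 N, T_D = 1378 N.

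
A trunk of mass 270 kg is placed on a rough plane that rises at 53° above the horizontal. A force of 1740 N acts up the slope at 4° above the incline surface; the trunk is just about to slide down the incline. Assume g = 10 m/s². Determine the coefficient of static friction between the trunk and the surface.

μ ≈ 0.280

On the verge of sliding down the incline, friction is at its maximum μN and acts up the slope.
Perpendicular to incline: N = W cos 53° − P sin 4° = 1625 − 121.4 = 1504 N.
Along incline: P cos 4° + μN = W sin 53° → μ = (W sin 53° − P cos 4°) / N = 0.2797.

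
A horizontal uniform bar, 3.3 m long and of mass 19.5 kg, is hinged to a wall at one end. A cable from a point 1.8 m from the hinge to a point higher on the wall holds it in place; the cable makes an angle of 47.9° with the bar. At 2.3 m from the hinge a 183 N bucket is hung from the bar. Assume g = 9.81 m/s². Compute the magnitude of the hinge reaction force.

Take torques about the hinge: T sin 47.9° · 1.8 = 19.5×9.81×1.65 + 183×2.3 = 736.54 N·m.
So T = 736.54 / (0.7420 × 1.8) = 551.48 N.
ΣF_x = 0: H_x = T cos 47.9° = 369.73 N.
ΣF_y = 0: H_y = (19.5×9.81 + 183) − T sin 47.9° = 374.3 − 409.19 = -34.892 N.
|H| = √(H_x² + H_y²) = √((369.73)² + (-34.892)²) = 371.37 N.

|H| ≈ 371 N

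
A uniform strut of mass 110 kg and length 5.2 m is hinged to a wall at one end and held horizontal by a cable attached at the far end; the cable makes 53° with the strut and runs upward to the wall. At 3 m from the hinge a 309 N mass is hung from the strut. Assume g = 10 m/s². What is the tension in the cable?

Take torques about the hinge: T sin 53° · 5.2 = 110×10×2.6 + 309×3 = 3787 N·m.
So T = 3787 / (0.7986 × 5.2) = 911.89 N.

T ≈ 912 N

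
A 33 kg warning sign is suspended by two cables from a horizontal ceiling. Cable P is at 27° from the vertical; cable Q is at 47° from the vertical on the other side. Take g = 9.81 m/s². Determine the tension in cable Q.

Angles from the horizontal: cable P is 90° − 27° = 63°, cable Q is 90° − 47° = 43°.
Weight W = 33 × 9.81 = 323.7 N acts straight down.
Horizontal: T_P cos 63° = T_Q cos 43°  →  T_P = 1.611 T_Q.
Vertical: T_P sin 63° + T_Q sin 43° = 323.7.
Substituting the horizontal relation into the vertical equation gives 2.117 T_Q = 323.7, so T_Q = 152.9 N.

T_Q ≈ 153 N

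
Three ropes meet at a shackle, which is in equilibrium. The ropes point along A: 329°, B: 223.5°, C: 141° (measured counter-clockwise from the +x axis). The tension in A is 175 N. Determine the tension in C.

Resolve: ΣF_x = 175 cos 329° + T_B cos 223.5° + T_C cos 141° = 0.
        ΣF_y = 175 sin 329° + T_B sin 223.5° + T_C sin 141° = 0.
The known terms sum to (150, -90.13) N, so -0.7254 T_B − 0.7771 T_C = -150 and -0.6884 T_B + 0.6293 T_C = 90.13.
Solving simultaneously: T_B = 24.57 N, T_C = 170.1 N.

T_C ≈ 170 N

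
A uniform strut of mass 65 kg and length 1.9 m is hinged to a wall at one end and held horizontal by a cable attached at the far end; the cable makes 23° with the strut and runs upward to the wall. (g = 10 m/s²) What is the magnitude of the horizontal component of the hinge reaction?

H_x ≈ 766 N

Take torques about the hinge: T sin 23° · 1.9 = 65×10×0.95 = 617.5 N·m.
So T = 617.5 / (0.3907 × 1.9) = 831.77 N.
ΣF_x = 0: H_x = T cos 23° = 765.65 N.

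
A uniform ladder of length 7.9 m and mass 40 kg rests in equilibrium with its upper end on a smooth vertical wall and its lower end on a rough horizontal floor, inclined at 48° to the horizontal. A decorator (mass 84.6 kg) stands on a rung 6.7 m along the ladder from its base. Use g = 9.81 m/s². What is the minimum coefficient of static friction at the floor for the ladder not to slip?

μ_min ≈ 0.663

ΣF_y = 0: N_floor = 40×9.81 + 84.6×9.81 = 1222.3 N.
Torques about the foot: N_wall · 7.9 sin 48° = 40×9.81×3.95 cos 48° + 84.6×9.81×6.7 cos 48° → N_wall = 810.42 N.
ΣF_x = 0: f_floor = N_wall = 810.42 N.
μ_min = f_floor / N_floor = 810.42 / 1222.3 = 0.663.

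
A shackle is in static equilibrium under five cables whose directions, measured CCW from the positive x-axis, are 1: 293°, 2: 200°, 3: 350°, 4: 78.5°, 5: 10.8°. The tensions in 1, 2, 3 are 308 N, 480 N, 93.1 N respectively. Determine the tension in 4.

Resolve: ΣF_x = 308 cos 293° + 480 cos 200° + 93.1 cos 350° + T_4 cos 78.5° + T_5 cos 10.8° = 0.
        ΣF_y = 308 sin 293° + 480 sin 200° + 93.1 sin 350° + T_4 sin 78.5° + T_5 sin 10.8° = 0.
The known terms sum to (-239, -463.9) N, so 0.1994 T_4 + 0.9823 T_5 = 239 and 0.9799 T_4 + 0.1874 T_5 = 463.9.
Solving simultaneously: T_4 = 444.1 N, T_5 = 153.2 N.

T_4 ≈ 444 N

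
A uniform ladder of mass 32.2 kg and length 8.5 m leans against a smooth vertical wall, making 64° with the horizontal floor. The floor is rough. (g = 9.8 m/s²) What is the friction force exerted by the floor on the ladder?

Torques about the foot: N_wall · 8.5 sin 64° = 32.2×9.8×4.25 cos 64° → N_wall = 76.954 N.
ΣF_x = 0: f_floor = N_wall = 76.954 N.

f ≈ 77 N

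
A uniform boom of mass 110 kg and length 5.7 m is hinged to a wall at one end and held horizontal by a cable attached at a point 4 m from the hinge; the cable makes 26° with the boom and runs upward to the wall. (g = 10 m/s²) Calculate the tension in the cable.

Take torques about the hinge: T sin 26° · 4 = 110×10×2.85 = 3135 N·m.
So T = 3135 / (0.4384 × 4) = 1787.9 N.

T ≈ 1790 N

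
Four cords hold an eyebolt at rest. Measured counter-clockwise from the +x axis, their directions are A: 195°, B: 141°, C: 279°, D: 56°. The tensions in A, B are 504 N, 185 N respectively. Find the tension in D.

Resolve: ΣF_x = 504 cos 195° + 185 cos 141° + T_C cos 279° + T_D cos 56° = 0.
        ΣF_y = 504 sin 195° + 185 sin 141° + T_C sin 279° + T_D sin 56° = 0.
The known terms sum to (-630.6, -14.02) N, so 0.1564 T_C + 0.5592 T_D = 630.6 and -0.9877 T_C + 0.8290 T_D = 14.02.
Solving simultaneously: T_C = 755.1 N, T_D = 916.5 N.

T_D ≈ 916 N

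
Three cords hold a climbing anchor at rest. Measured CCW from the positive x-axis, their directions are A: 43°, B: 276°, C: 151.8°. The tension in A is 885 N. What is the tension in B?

T_B ≈ 1010 N

Resolve: ΣF_x = 885 cos 43° + T_B cos 276° + T_C cos 151.8° = 0.
        ΣF_y = 885 sin 43° + T_B sin 276° + T_C sin 151.8° = 0.
The known terms sum to (647.2, 603.6) N, so 0.1045 T_B − 0.8813 T_C = -647.2 and -0.9945 T_B + 0.4726 T_C = -603.6.
Solving simultaneously: T_B = 1013 N, T_C = 854.6 N.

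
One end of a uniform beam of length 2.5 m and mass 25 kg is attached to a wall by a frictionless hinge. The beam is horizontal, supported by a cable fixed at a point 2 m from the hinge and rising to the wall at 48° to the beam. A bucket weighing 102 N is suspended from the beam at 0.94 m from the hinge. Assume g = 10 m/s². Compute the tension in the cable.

Take torques about the hinge: T sin 48° · 2 = 25×10×1.25 + 102×0.94 = 408.38 N·m.
So T = 408.38 / (0.7431 × 2) = 274.76 N.

T ≈ 275 N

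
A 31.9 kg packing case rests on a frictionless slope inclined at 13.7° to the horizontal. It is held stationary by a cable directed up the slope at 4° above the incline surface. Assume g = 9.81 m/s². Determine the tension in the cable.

Take axes along and perpendicular to the incline. Weight components: W sin 13.7° = 74.12 N down-slope, W cos 13.7° = 304 N into the surface.
Along incline: T cos 4° = W sin 13.7° → T = 74.3 N.
Perpendicular: N = W cos 13.7° − T sin 4° = 298.9 N.

T ≈ 74.3 N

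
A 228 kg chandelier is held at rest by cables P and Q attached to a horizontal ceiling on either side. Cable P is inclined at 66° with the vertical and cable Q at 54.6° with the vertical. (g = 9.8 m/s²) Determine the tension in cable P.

T_P ≈ 2120 N

Angles from the horizontal: cable P is 90° − 66° = 24°, cable Q is 90° − 54.6° = 35.4°.
Weight W = 228 × 9.8 = 2234 N acts straight down.
Horizontal: T_P cos 24° = T_Q cos 35.4°  →  T_Q = 1.121 T_P.
Vertical: T_P sin 24° + T_Q sin 35.4° = 2234.
Substituting the horizontal relation into the vertical equation gives 1.056 T_P = 2234, so T_P = 2116 N.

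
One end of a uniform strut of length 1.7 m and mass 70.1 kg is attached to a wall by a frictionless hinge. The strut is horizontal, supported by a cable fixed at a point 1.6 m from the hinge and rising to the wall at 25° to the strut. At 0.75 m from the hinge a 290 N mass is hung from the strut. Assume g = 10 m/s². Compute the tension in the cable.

T ≈ 1200 N

Take torques about the hinge: T sin 25° · 1.6 = 70.1×10×0.85 + 290×0.75 = 813.35 N·m.
So T = 813.35 / (0.4226 × 1.6) = 1202.8 N.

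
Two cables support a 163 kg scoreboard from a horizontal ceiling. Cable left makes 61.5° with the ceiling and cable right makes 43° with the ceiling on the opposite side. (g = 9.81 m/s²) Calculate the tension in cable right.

Weight W = 163 × 9.81 = 1599 N acts straight down.
Horizontal: T_left cos 61.5° = T_right cos 43°  →  T_left = 1.533 T_right.
Vertical: T_left sin 61.5° + T_right sin 43° = 1599.
Substituting the horizontal relation into the vertical equation gives 2.029 T_right = 1599, so T_right = 788.1 N.

T_right ≈ 788 N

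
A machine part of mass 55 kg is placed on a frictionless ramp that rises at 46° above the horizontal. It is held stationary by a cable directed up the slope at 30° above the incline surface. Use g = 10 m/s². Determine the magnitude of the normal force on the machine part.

N ≈ 154 N

Take axes along and perpendicular to the incline. Weight components: W sin 46° = 395.6 N down-slope, W cos 46° = 382.1 N into the surface.
Along incline: T cos 30° = W sin 46° → T = 456.8 N.
Perpendicular: N = W cos 46° − T sin 30° = 153.6 N.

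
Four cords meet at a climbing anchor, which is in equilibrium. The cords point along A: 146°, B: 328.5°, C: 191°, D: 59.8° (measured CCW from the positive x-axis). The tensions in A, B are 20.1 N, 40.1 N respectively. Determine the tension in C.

Resolve: ΣF_x = 20.1 cos 146° + 40.1 cos 328.5° + T_C cos 191° + T_D cos 59.8° = 0.
        ΣF_y = 20.1 sin 146° + 40.1 sin 328.5° + T_C sin 191° + T_D sin 59.8° = 0.
The known terms sum to (17.53, -9.712) N, so -0.9816 T_C + 0.5030 T_D = -17.53 and -0.1908 T_C + 0.8643 T_D = 9.712.
Solving simultaneously: T_C = 26.63 N, T_D = 17.12 N.

T_C ≈ 26.6 N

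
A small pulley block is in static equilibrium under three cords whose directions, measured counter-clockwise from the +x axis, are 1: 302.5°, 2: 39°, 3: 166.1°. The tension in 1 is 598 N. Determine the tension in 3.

T_3 ≈ 745 N

Resolve: ΣF_x = 598 cos 302.5° + T_2 cos 39° + T_3 cos 166.1° = 0.
        ΣF_y = 598 sin 302.5° + T_2 sin 39° + T_3 sin 166.1° = 0.
The known terms sum to (321.3, -504.3) N, so 0.7771 T_2 − 0.9707 T_3 = -321.3 and 0.6293 T_2 + 0.2402 T_3 = 504.3.
Solving simultaneously: T_2 = 517.1 N, T_3 = 744.9 N.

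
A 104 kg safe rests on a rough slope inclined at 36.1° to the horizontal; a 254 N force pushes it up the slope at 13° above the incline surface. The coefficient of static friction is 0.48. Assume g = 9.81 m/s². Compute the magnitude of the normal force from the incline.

N ≈ 767 N

Axes along / perpendicular to the incline. W sin 36.1° = 601.1 N down-slope; W cos 36.1° = 824.3 N into the surface.
Perpendicular: N = W cos 36.1° − P sin 13° = 824.3 − 57.14 = 767.2 N.
Along incline: P cos 13° + f = W sin 36.1° (friction acts up-slope) → f = 601.1 − 247.5 = 353.6 N.
|f| = 353.6 N ≤ μN = 368.3 N, so the safe is indeed static.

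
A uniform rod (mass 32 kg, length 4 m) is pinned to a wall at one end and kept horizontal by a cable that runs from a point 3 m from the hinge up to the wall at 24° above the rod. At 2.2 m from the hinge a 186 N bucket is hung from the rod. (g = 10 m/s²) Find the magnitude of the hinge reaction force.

|H| ≈ 801 N

Take torques about the hinge: T sin 24° · 3 = 32×10×2 + 186×2.2 = 1049.2 N·m.
So T = 1049.2 / (0.4067 × 3) = 859.85 N.
ΣF_x = 0: H_x = T cos 24° = 785.51 N.
ΣF_y = 0: H_y = (32×10 + 186) − T sin 24° = 506 − 349.73 = 156.27 N.
|H| = √(H_x² + H_y²) = √((785.51)² + (156.27)²) = 800.91 N.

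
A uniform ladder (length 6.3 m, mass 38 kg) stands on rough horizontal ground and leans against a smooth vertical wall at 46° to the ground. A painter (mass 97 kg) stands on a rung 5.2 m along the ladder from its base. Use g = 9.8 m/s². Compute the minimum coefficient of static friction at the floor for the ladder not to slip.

μ_min ≈ 0.709

ΣF_y = 0: N_floor = 38×9.8 + 97×9.8 = 1323 N.
Torques about the foot: N_wall · 6.3 sin 46° = 38×9.8×3.15 cos 46° + 97×9.8×5.2 cos 46° → N_wall = 937.51 N.
ΣF_x = 0: f_floor = N_wall = 937.51 N.
μ_min = f_floor / N_floor = 937.51 / 1323 = 0.7086.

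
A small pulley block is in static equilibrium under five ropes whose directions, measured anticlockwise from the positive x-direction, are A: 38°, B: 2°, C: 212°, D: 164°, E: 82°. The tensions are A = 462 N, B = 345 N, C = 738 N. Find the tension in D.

Resolve: ΣF_x = 462 cos 38° + 345 cos 2° + 738 cos 212° + T_D cos 164° + T_E cos 82° = 0.
        ΣF_y = 462 sin 38° + 345 sin 2° + 738 sin 212° + T_D sin 164° + T_E sin 82° = 0.
The known terms sum to (82.99, -94.6) N, so -0.9613 T_D + 0.1392 T_E = -82.99 and 0.2756 T_D + 0.9903 T_E = 94.6.
Solving simultaneously: T_D = 96.29 N, T_E = 68.73 N.

T_D ≈ 96.3 N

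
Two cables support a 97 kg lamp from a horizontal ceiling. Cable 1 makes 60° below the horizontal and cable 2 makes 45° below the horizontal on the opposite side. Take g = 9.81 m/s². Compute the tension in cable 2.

T_2 ≈ 493 N

Weight W = 97 × 9.81 = 951.6 N acts straight down.
Horizontal: T_1 cos 60° = T_2 cos 45°  →  T_1 = 1.414 T_2.
Vertical: T_1 sin 60° + T_2 sin 45° = 951.6.
Substituting the horizontal relation into the vertical equation gives 1.932 T_2 = 951.6, so T_2 = 492.6 N.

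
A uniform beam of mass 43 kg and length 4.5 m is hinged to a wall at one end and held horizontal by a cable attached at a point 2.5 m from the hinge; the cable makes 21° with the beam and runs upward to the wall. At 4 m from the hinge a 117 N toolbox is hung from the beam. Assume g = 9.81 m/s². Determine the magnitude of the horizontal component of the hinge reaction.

Take torques about the hinge: T sin 21° · 2.5 = 43×9.81×2.25 + 117×4 = 1417.1 N·m.
So T = 1417.1 / (0.3584 × 2.5) = 1581.7 N.
ΣF_x = 0: H_x = T cos 21° = 1476.7 N.

H_x ≈ 1480 N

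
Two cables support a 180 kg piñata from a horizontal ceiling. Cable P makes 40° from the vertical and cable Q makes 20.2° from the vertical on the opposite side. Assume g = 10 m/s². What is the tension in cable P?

T_P ≈ 716 N

Angles from the horizontal: cable P is 90° − 40° = 50°, cable Q is 90° − 20.2° = 69.8°.
Weight W = 180 × 10 = 1800 N acts straight down.
Horizontal: T_P cos 50° = T_Q cos 69.8°  →  T_Q = 1.862 T_P.
Vertical: T_P sin 50° + T_Q sin 69.8° = 1800.
Substituting the horizontal relation into the vertical equation gives 2.513 T_P = 1800, so T_P = 716.2 N.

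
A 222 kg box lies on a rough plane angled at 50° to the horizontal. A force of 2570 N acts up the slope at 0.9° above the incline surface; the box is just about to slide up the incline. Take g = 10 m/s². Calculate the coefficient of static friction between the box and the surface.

μ ≈ 0.627

On the verge of sliding up the incline, friction is at its maximum μN and acts down the slope.
Perpendicular to incline: N = W cos 50° − P sin 0.9° = 1427 − 40.37 = 1387 N.
Along incline: P cos 0.9° − μN = W sin 50° → μ = −(W sin 50° − P cos 0.9°) / N = 0.6267.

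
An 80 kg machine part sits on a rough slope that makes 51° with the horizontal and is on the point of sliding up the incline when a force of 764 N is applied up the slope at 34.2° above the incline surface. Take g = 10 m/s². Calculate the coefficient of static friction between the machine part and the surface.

On the verge of sliding up the incline, friction is at its maximum μN and acts down the slope.
Perpendicular to incline: N = W cos 51° − P sin 34.2° = 503.5 − 429.4 = 74.02 N.
Along incline: P cos 34.2° − μN = W sin 51° → μ = −(W sin 51° − P cos 34.2°) / N = 0.1374.

μ ≈ 0.137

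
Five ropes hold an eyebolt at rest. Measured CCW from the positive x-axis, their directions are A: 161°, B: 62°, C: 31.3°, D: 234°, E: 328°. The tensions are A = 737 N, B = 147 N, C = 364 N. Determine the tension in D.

T_D ≈ 307 N

Resolve: ΣF_x = 737 cos 161° + 147 cos 62° + 364 cos 31.3° + T_D cos 234° + T_E cos 328° = 0.
        ΣF_y = 737 sin 161° + 147 sin 62° + 364 sin 31.3° + T_D sin 234° + T_E sin 328° = 0.
The known terms sum to (-316.8, 558.8) N, so -0.5878 T_D + 0.8480 T_E = 316.8 and -0.8090 T_D − 0.5299 T_E = -558.8.
Solving simultaneously: T_D = 306.8 N, T_E = 586.2 N.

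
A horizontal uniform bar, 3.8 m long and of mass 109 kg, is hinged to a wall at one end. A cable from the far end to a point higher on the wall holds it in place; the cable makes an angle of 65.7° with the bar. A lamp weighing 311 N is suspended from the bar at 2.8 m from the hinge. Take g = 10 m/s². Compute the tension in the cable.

T ≈ 849 N

Take torques about the hinge: T sin 65.7° · 3.8 = 109×10×1.9 + 311×2.8 = 2941.8 N·m.
So T = 2941.8 / (0.9114 × 3.8) = 849.41 N.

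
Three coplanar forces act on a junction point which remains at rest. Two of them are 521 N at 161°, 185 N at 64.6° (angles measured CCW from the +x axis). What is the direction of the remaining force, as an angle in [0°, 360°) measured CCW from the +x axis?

Sum the known components: ΣF_x = -413.3 N, ΣF_y = 336.7 N.
For equilibrium the remaining force must supply (−ΣF_x, −ΣF_y) = (413.3, -336.7) N.
Magnitude = √((413.3)² + (-336.7)²) = 533.1 N; direction = atan2(-336.7, 413.3) = 320.8°.

θ ≈ 321°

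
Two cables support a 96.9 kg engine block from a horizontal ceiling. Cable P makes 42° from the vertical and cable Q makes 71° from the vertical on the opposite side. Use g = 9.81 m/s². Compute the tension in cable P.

Angles from the horizontal: cable P is 90° − 42° = 48°, cable Q is 90° − 71° = 19°.
Weight W = 96.9 × 9.81 = 950.6 N acts straight down.
Horizontal: T_P cos 48° = T_Q cos 19°  →  T_Q = 0.7077 T_P.
Vertical: T_P sin 48° + T_Q sin 19° = 950.6.
Substituting the horizontal relation into the vertical equation gives 0.9735 T_P = 950.6, so T_P = 976.4 N.

T_P ≈ 976 N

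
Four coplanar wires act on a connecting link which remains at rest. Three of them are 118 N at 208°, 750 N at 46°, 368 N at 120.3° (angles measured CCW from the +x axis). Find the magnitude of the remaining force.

F ≈ 834 N

Sum the known components: ΣF_x = 231.1 N, ΣF_y = 801.8 N.
For equilibrium the remaining force must supply (−ΣF_x, −ΣF_y) = (-231.1, -801.8) N.
Magnitude = √((-231.1)² + (-801.8)²) = 834.5 N; direction = atan2(-801.8, -231.1) = 253.9°.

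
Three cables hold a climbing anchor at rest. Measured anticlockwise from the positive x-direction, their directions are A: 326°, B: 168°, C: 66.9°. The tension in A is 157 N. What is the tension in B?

Resolve: ΣF_x = 157 cos 326° + T_B cos 168° + T_C cos 66.9° = 0.
        ΣF_y = 157 sin 326° + T_B sin 168° + T_C sin 66.9° = 0.
The known terms sum to (130.2, -87.79) N, so -0.9781 T_B + 0.3923 T_C = -130.2 and 0.2079 T_B + 0.9198 T_C = 87.79.
Solving simultaneously: T_B = 157.1 N, T_C = 59.93 N.

T_B ≈ 157 N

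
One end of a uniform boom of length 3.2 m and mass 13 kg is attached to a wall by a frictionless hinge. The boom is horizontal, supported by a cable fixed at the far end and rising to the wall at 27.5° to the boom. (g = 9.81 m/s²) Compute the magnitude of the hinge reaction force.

Take torques about the hinge: T sin 27.5° · 3.2 = 13×9.81×1.6 = 204.05 N·m.
So T = 204.05 / (0.4617 × 3.2) = 138.09 N.
ΣF_x = 0: H_x = T cos 27.5° = 122.49 N.
ΣF_y = 0: H_y = (13×9.81) − T sin 27.5° = 127.53 − 63.765 = 63.765 N.
|H| = √(H_x² + H_y²) = √((122.49)² + (63.765)²) = 138.09 N.

|H| ≈ 138 N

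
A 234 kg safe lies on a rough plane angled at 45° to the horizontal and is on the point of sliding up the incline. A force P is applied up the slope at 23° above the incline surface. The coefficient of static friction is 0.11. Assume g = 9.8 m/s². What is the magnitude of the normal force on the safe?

N ≈ 892 N

On the verge of sliding up the incline, friction equals μN and acts down the slope.
Perpendicular: N + P sin 23° = W cos 45° = 1622 N.
Along incline: P cos 23° = W sin 45° + μN  with W sin 45° = 1622 N.
Solving the pair for P and N: P = 1868 N, N = 891.6 N (and f = μN = 98.08 N).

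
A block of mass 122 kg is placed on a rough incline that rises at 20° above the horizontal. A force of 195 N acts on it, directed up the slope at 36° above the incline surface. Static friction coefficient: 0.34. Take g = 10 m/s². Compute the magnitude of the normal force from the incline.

N ≈ 1030 N

Axes along / perpendicular to the incline. W sin 20° = 417.3 N down-slope; W cos 20° = 1146 N into the surface.
Perpendicular: N = W cos 20° − P sin 36° = 1146 − 114.6 = 1032 N.
Along incline: P cos 36° + f = W sin 20° (friction acts up-slope) → f = 417.3 − 157.8 = 259.5 N.
|f| = 259.5 N ≤ μN = 350.8 N, so the block is indeed static.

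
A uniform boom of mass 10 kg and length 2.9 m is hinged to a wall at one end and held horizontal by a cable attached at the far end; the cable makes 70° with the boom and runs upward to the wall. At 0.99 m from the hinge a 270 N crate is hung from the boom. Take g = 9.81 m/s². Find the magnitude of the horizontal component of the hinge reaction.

Take torques about the hinge: T sin 70° · 2.9 = 10×9.81×1.45 + 270×0.99 = 409.55 N·m.
So T = 409.55 / (0.9397 × 2.9) = 150.29 N.
ΣF_x = 0: H_x = T cos 70° = 51.401 N.

H_x ≈ 51.4 N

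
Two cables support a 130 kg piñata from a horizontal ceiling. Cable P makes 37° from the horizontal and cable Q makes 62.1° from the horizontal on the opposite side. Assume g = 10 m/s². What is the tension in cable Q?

Weight W = 130 × 10 = 1300 N acts straight down.
Horizontal: T_P cos 37° = T_Q cos 62.1°  →  T_P = 0.5859 T_Q.
Vertical: T_P sin 37° + T_Q sin 62.1° = 1300.
Substituting the horizontal relation into the vertical equation gives 1.236 T_Q = 1300, so T_Q = 1051 N.

T_Q ≈ 1050 N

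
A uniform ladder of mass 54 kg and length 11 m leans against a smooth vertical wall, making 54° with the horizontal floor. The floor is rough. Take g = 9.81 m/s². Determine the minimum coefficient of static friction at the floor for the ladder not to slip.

μ_min ≈ 0.363

ΣF_y = 0: N_floor = 54×9.81 = 529.74 N.
Torques about the foot: N_wall · 11 sin 54° = 54×9.81×5.5 cos 54° → N_wall = 192.44 N.
ΣF_x = 0: f_floor = N_wall = 192.44 N.
μ_min = f_floor / N_floor = 192.44 / 529.74 = 0.3633.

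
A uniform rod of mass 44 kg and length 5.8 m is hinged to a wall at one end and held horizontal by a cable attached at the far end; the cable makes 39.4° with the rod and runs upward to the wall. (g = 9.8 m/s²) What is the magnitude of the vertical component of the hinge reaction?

Take torques about the hinge: T sin 39.4° · 5.8 = 44×9.8×2.9 = 1250.5 N·m.
So T = 1250.5 / (0.6347 × 5.8) = 339.67 N.
ΣF_y = 0: H_y = (44×9.8) − T sin 39.4° = 431.2 − 215.6 = 215.6 N.

|H_y| ≈ 216 N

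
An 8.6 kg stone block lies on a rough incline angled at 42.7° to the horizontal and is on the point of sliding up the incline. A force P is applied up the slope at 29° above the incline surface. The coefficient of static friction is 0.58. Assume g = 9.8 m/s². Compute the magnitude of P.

On the verge of sliding up the incline, friction equals μN and acts down the slope.
Perpendicular: N + P sin 29° = W cos 42.7° = 61.94 N.
Along incline: P cos 29° = W sin 42.7° + μN  with W sin 42.7° = 57.16 N.
Solving the pair for P and N: P = 80.53 N, N = 22.9 N (and f = μN = 13.28 N).

P ≈ 80.5 N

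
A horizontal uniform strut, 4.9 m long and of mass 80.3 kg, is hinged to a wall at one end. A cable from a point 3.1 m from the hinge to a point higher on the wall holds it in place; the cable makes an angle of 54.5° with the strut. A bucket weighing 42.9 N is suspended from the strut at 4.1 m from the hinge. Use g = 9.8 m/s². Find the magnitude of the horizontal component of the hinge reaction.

Take torques about the hinge: T sin 54.5° · 3.1 = 80.3×9.8×2.45 + 42.9×4.1 = 2103.9 N·m.
So T = 2103.9 / (0.8141 × 3.1) = 833.63 N.
ΣF_x = 0: H_x = T cos 54.5° = 484.09 N.

H_x ≈ 484 N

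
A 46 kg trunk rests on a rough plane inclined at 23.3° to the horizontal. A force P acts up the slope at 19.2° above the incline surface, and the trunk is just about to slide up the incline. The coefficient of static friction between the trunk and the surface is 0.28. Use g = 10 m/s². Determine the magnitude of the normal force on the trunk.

On the verge of sliding up the incline, friction equals μN and acts down the slope.
Perpendicular: N + P sin 19.2° = W cos 23.3° = 422.5 N.
Along incline: P cos 19.2° = W sin 23.3° + μN  with W sin 23.3° = 182 N.
Solving the pair for P and N: P = 289.7 N, N = 327.2 N (and f = μN = 91.62 N).

N ≈ 327 N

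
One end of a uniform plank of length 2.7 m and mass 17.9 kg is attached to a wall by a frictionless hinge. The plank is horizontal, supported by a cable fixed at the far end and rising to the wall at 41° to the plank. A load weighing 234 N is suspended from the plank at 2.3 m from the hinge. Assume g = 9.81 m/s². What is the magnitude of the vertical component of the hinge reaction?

|H_y| ≈ 122 N

Take torques about the hinge: T sin 41° · 2.7 = 17.9×9.81×1.35 + 234×2.3 = 775.26 N·m.
So T = 775.26 / (0.6561 × 2.7) = 437.66 N.
ΣF_y = 0: H_y = (17.9×9.81 + 234) − T sin 41° = 409.6 − 287.13 = 122.47 N.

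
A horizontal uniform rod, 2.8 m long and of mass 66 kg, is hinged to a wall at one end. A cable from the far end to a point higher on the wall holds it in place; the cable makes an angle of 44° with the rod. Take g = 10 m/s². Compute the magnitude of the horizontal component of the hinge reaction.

H_x ≈ 342 N

Take torques about the hinge: T sin 44° · 2.8 = 66×10×1.4 = 924 N·m.
So T = 924 / (0.6947 × 2.8) = 475.05 N.
ΣF_x = 0: H_x = T cos 44° = 341.73 N.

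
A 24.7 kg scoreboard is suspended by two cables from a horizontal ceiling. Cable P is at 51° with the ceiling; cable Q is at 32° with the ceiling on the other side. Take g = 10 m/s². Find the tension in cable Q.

T_Q ≈ 157 N

Weight W = 24.7 × 10 = 247 N acts straight down.
Horizontal: T_P cos 51° = T_Q cos 32°  →  T_P = 1.348 T_Q.
Vertical: T_P sin 51° + T_Q sin 32° = 247.
Substituting the horizontal relation into the vertical equation gives 1.577 T_Q = 247, so T_Q = 156.6 N.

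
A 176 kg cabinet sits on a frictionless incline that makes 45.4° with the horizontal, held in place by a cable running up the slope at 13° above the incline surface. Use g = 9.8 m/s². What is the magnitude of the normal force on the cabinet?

N ≈ 928 N

Take axes along and perpendicular to the incline. Weight components: W sin 45.4° = 1228 N down-slope, W cos 45.4° = 1211 N into the surface.
Along incline: T cos 13° = W sin 45.4° → T = 1260 N.
Perpendicular: N = W cos 45.4° − T sin 13° = 927.5 N.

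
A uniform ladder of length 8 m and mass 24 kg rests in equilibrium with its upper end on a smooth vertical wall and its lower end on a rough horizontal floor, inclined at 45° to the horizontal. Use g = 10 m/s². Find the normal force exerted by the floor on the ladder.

ΣF_y = 0: N_floor = 24×10 = 240 N.

N_floor ≈ 240 N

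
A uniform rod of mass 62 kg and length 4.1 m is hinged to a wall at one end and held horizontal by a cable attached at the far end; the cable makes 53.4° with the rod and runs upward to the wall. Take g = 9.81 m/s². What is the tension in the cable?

Take torques about the hinge: T sin 53.4° · 4.1 = 62×9.81×2.05 = 1246.9 N·m.
So T = 1246.9 / (0.8028 × 4.1) = 378.8 N.

T ≈ 379 N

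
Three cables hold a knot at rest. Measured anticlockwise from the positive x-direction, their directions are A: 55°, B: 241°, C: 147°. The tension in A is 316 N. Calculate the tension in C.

T_C ≈ 33.1 N

Resolve: ΣF_x = 316 cos 55° + T_B cos 241° + T_C cos 147° = 0.
        ΣF_y = 316 sin 55° + T_B sin 241° + T_C sin 147° = 0.
The known terms sum to (181.3, 258.9) N, so -0.4848 T_B − 0.8387 T_C = -181.3 and -0.8746 T_B + 0.5446 T_C = -258.9.
Solving simultaneously: T_B = 316.6 N, T_C = 33.11 N.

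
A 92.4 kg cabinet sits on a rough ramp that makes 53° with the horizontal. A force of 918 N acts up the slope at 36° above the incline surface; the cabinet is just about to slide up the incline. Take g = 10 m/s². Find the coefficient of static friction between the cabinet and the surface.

On the verge of sliding up the incline, friction is at its maximum μN and acts down the slope.
Perpendicular to incline: N = W cos 53° − P sin 36° = 556.1 − 539.6 = 16.49 N.
Along incline: P cos 36° − μN = W sin 53° → μ = −(W sin 53° − P cos 36°) / N = 0.2873.

μ ≈ 0.287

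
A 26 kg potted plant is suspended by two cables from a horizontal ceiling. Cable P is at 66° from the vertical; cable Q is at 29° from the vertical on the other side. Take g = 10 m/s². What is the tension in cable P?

Angles from the horizontal: cable P is 90° − 66° = 24°, cable Q is 90° − 29° = 61°.
Weight W = 26 × 10 = 260 N acts straight down.
Horizontal: T_P cos 24° = T_Q cos 61°  →  T_Q = 1.884 T_P.
Vertical: T_P sin 24° + T_Q sin 61° = 260.
Substituting the horizontal relation into the vertical equation gives 2.055 T_P = 260, so T_P = 126.5 N.

T_P ≈ 127 N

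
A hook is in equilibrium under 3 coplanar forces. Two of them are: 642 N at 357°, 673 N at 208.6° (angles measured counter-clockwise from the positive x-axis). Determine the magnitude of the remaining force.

F ≈ 359 N

Sum the known components: ΣF_x = 50.24 N, ΣF_y = -355.8 N.
For equilibrium the remaining force must supply (−ΣF_x, −ΣF_y) = (-50.24, 355.8) N.
Magnitude = √((-50.24)² + (355.8)²) = 359.3 N; direction = atan2(355.8, -50.24) = 98.0°.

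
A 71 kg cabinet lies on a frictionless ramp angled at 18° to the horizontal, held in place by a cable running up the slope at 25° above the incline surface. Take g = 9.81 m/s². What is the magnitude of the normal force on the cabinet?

Take axes along and perpendicular to the incline. Weight components: W sin 18° = 215.2 N down-slope, W cos 18° = 662.4 N into the surface.
Along incline: T cos 25° = W sin 18° → T = 237.5 N.
Perpendicular: N = W cos 18° − T sin 25° = 562.1 N.

N ≈ 562 N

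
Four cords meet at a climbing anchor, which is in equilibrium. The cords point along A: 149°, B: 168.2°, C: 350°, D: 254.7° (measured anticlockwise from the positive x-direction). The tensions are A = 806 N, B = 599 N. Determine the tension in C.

T_C ≈ 1380 N

Resolve: ΣF_x = 806 cos 149° + 599 cos 168.2° + T_C cos 350° + T_D cos 254.7° = 0.
        ΣF_y = 806 sin 149° + 599 sin 168.2° + T_C sin 350° + T_D sin 254.7° = 0.
The known terms sum to (-1277, 537.6) N, so 0.9848 T_C − 0.2639 T_D = 1277 and -0.1736 T_C − 0.9646 T_D = -537.6.
Solving simultaneously: T_C = 1380 N, T_D = 309 N.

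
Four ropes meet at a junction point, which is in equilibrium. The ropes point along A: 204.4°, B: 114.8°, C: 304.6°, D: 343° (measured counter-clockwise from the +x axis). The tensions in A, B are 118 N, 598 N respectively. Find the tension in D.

T_D ≈ 23.1 N

Resolve: ΣF_x = 118 cos 204.4° + 598 cos 114.8° + T_C cos 304.6° + T_D cos 343° = 0.
        ΣF_y = 118 sin 204.4° + 598 sin 114.8° + T_C sin 304.6° + T_D sin 343° = 0.
The known terms sum to (-358.3, 494.1) N, so 0.5678 T_C + 0.9563 T_D = 358.3 and -0.8231 T_C − 0.2924 T_D = -494.1.
Solving simultaneously: T_C = 592.1 N, T_D = 23.10 N.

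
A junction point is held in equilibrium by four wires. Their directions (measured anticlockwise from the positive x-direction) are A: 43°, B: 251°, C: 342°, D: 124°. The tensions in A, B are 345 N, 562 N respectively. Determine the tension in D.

T_D ≈ 423 N

Resolve: ΣF_x = 345 cos 43° + 562 cos 251° + T_C cos 342° + T_D cos 124° = 0.
        ΣF_y = 345 sin 43° + 562 sin 251° + T_C sin 342° + T_D sin 124° = 0.
The known terms sum to (69.35, -296.1) N, so 0.9511 T_C − 0.5592 T_D = -69.35 and -0.3090 T_C + 0.8290 T_D = 296.1.
Solving simultaneously: T_C = 175.6 N, T_D = 422.6 N.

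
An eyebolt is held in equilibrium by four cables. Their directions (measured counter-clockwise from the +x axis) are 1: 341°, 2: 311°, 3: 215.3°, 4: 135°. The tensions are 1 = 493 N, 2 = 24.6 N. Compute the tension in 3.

T_3 ≈ 218 N

Resolve: ΣF_x = 493 cos 341° + 24.6 cos 311° + T_3 cos 215.3° + T_4 cos 135° = 0.
        ΣF_y = 493 sin 341° + 24.6 sin 311° + T_3 sin 215.3° + T_4 sin 135° = 0.
The known terms sum to (482.3, -179.1) N, so -0.8161 T_3 − 0.7071 T_4 = -482.3 and -0.5779 T_3 + 0.7071 T_4 = 179.1.
Solving simultaneously: T_3 = 217.5 N, T_4 = 431 N.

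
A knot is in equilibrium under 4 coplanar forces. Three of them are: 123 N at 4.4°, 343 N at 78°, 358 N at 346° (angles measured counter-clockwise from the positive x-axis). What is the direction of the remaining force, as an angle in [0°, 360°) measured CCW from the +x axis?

θ ≈ 206°

Sum the known components: ΣF_x = 541.3 N, ΣF_y = 258.3 N.
For equilibrium the remaining force must supply (−ΣF_x, −ΣF_y) = (-541.3, -258.3) N.
Magnitude = √((-541.3)² + (-258.3)²) = 599.8 N; direction = atan2(-258.3, -541.3) = 205.5°.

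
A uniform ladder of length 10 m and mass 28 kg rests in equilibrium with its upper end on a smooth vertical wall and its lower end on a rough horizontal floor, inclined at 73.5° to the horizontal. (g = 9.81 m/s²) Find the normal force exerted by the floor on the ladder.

ΣF_y = 0: N_floor = 28×9.81 = 274.68 N.

N_floor ≈ 275 N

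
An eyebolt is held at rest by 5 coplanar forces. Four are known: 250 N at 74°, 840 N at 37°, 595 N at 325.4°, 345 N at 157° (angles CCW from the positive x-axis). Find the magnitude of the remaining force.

Sum the known components: ΣF_x = 912 N, ΣF_y = 542.8 N.
For equilibrium the remaining force must supply (−ΣF_x, −ΣF_y) = (-912, -542.8) N.
Magnitude = √((-912)² + (-542.8)²) = 1061 N; direction = atan2(-542.8, -912) = 210.8°.

F ≈ 1060 N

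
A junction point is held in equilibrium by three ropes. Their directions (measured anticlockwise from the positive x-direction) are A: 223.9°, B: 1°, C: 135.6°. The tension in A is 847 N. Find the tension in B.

Resolve: ΣF_x = 847 cos 223.9° + T_B cos 1° + T_C cos 135.6° = 0.
        ΣF_y = 847 sin 223.9° + T_B sin 1° + T_C sin 135.6° = 0.
The known terms sum to (-610.3, -587.3) N, so 0.9998 T_B − 0.7145 T_C = 610.3 and 0.0175 T_B + 0.6997 T_C = 587.3.
Solving simultaneously: T_B = 1189 N, T_C = 809.8 N.

T_B ≈ 1190 N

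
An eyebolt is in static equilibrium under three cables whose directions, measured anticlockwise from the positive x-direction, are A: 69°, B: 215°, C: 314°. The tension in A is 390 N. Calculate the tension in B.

Resolve: ΣF_x = 390 cos 69° + T_B cos 215° + T_C cos 314° = 0.
        ΣF_y = 390 sin 69° + T_B sin 215° + T_C sin 314° = 0.
The known terms sum to (139.8, 364.1) N, so -0.8192 T_B + 0.6947 T_C = -139.8 and -0.5736 T_B − 0.7193 T_C = -364.1.
Solving simultaneously: T_B = 357.9 N, T_C = 220.8 N.

T_B ≈ 358 N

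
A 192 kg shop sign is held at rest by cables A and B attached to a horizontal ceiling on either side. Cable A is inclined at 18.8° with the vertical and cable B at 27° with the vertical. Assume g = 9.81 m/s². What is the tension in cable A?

T_A ≈ 1190 N

Angles from the horizontal: cable A is 90° − 18.8° = 71.2°, cable B is 90° − 27° = 63°.
Weight W = 192 × 9.81 = 1884 N acts straight down.
Horizontal: T_A cos 71.2° = T_B cos 63°  →  T_B = 0.7099 T_A.
Vertical: T_A sin 71.2° + T_B sin 63° = 1884.
Substituting the horizontal relation into the vertical equation gives 1.579 T_A = 1884, so T_A = 1193 N.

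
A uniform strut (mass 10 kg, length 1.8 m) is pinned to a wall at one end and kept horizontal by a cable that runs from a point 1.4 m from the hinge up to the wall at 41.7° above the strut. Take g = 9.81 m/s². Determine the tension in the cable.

Take torques about the hinge: T sin 41.7° · 1.4 = 10×9.81×0.9 = 88.29 N·m.
So T = 88.29 / (0.6652 × 1.4) = 94.801 N.

T ≈ 94.8 N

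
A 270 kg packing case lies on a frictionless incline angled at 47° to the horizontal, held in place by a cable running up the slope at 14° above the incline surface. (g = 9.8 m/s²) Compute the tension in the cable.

Take axes along and perpendicular to the incline. Weight components: W sin 47° = 1935 N down-slope, W cos 47° = 1805 N into the surface.
Along incline: T cos 14° = W sin 47° → T = 1994 N.
Perpendicular: N = W cos 47° − T sin 14° = 1322 N.

T ≈ 1990 N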